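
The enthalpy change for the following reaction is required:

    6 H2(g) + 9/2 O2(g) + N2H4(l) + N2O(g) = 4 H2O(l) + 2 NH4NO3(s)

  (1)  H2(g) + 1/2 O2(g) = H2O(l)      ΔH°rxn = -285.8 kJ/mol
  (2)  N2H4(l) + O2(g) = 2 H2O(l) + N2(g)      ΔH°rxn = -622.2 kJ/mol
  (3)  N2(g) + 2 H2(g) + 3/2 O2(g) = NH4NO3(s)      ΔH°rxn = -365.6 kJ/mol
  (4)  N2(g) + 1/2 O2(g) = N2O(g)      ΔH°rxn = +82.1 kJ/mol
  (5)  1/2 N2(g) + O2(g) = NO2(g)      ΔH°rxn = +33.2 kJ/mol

ΔH°rxn = -2007.1 kJ/mol

(1) × 2: (2)·(-285.8) = -571.6 kJ/mol
(2) as written: -622.2 kJ/mol
(3) × 2: (2)·(-365.6) = -731.2 kJ/mol
(4) reversed: -82.1 kJ/mol
(5): not needed.
By Hess's law, ΔH°rxn = (2)·(-285.8) + (1)·(-622.2) + (2)·(-365.6) + (-1)·(+82.1) = -2007.1 kJ/mol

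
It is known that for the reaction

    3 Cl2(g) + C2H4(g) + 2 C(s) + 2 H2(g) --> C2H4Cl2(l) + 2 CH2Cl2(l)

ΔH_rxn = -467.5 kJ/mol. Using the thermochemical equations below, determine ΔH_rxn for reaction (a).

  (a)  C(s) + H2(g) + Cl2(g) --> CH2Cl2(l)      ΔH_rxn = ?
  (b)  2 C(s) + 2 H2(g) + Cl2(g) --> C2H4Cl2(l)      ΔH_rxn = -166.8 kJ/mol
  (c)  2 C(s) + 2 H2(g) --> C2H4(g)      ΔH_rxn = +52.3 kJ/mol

ΔH_rxn = -124.2 kJ/mol

(a) × 2: contributes 2·x
(b) as written: -166.8 kJ/mol
(c) reversed: -52.3 kJ/mol
-467.5 = (-166.8) + (-52.3) + 2·x
x = (-467.5 − (-219.1)) / (2) = -124.2 kJ/mol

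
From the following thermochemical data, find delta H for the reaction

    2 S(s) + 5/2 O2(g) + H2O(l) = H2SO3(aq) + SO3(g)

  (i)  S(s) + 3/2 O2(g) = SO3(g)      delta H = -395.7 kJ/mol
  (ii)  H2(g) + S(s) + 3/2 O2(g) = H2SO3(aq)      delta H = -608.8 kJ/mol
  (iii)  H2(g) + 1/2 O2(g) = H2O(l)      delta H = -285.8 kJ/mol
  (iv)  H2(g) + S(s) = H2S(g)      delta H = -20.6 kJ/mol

(i) as written: -395.7 kJ/mol
(ii) as written: -608.8 kJ/mol
(iii) reversed: +285.8 kJ/mol
(iv): not needed.
delta H = (1)·(-395.7) + (1)·(-608.8) + (-1)·(-285.8) = -718.7 kJ/mol

delta H = -718.7 kJ/mol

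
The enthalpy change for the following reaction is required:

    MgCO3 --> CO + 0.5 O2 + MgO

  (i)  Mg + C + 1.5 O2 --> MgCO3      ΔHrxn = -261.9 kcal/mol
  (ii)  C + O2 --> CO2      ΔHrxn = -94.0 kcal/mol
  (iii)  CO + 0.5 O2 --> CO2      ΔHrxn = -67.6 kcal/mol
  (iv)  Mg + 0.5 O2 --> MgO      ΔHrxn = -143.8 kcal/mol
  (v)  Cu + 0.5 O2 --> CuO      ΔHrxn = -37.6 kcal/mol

ΔHrxn = 91.7 kcal/mol

(i) reversed: +261.9 kcal/mol
(ii) as written: -94.0 kcal/mol
(iii) reversed: +67.6 kcal/mol
(iv) as written: -143.8 kcal/mol
(v): not needed.
ΔHrxn = (-1)·(-261.9) + (1)·(-94.0) + (-1)·(-67.6) + (1)·(-143.8) = 91.7 kcal/mol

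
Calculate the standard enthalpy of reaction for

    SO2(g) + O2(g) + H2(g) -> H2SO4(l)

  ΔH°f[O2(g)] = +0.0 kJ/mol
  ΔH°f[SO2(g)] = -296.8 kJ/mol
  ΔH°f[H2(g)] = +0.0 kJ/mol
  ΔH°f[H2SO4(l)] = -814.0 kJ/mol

Products: 1·(-814.0) = -814.0
Reactants: 1·(-296.8) + 1·(+0.0) + 1·(+0.0) = -296.8
ΔH_rxn = (-814.0) − (-296.8) = -517.2 kJ/mol

ΔH_rxn = -517.2 kJ/mol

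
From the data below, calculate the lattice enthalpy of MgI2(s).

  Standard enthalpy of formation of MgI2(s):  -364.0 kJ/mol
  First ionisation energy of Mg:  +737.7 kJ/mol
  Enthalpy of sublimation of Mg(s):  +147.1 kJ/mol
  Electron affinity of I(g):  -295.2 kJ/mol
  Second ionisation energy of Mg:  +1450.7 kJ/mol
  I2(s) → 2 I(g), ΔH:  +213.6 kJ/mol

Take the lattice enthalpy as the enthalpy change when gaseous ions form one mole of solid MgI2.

ΔHf° = 1·ΔHsub + 1·(ΣIE) + 1·D(I2) + 2·EA + U
-364.0 = 1·(+147.1) + 1·(+2188.4) + 1·(+213.6) + 2·(-295.2) + U
U = -364.0 − (+1958.7) = -2322.7 kJ/mol

U = -2322.7 kJ/mol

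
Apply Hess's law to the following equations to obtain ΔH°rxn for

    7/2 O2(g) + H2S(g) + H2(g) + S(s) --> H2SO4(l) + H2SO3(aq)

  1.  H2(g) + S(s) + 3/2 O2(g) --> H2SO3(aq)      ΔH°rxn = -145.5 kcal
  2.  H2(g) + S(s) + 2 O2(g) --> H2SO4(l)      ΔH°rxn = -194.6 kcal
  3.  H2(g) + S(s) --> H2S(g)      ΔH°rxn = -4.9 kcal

eq. 1 as written (H2SO3(aq) already on the product side): -145.5 kcal
eq. 2 as written (H2SO4(l) already on the product side): -194.6 kcal
eq. 3 reversed (H2S(g) must end up as a reactant): +4.9 kcal
ΔH°rxn = (1)·(-145.5) + (1)·(-194.6) + (-1)·(-4.9) = -335.2 kcal

ΔH°rxn = -335.2 kcal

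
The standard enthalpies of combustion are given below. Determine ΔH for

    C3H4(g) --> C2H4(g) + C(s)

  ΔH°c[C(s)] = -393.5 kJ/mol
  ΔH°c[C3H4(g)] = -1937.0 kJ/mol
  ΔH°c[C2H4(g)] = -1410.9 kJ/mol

ΔH = -132.6 kJ/mol

Using ΔH = Σ nΔHc°(reactants) − Σ nΔHc°(products):
= [1·(-1937.0)] − [1·(-1410.9) + 1·(-393.5)]
= -132.6 kJ/mol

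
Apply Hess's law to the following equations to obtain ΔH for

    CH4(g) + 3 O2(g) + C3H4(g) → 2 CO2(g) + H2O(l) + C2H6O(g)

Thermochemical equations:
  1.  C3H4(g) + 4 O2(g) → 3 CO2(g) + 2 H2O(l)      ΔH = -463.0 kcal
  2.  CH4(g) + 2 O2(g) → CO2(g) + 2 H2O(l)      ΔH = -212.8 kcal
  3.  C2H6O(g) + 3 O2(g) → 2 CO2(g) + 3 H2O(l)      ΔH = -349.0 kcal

eq. 1 as written (C3H4(g) already on the reactant side): -463.0 kcal
eq. 2 as written (CH4(g) already on the reactant side): -212.8 kcal
eq. 3 reversed (C2H6O(g) must end up as a product): +349.0 kcal
Summing the manipulated equations, ΔH = (-463.0) + (-212.8) + (+349.0) = -326.8 kcal

ΔH = -326.8 kcal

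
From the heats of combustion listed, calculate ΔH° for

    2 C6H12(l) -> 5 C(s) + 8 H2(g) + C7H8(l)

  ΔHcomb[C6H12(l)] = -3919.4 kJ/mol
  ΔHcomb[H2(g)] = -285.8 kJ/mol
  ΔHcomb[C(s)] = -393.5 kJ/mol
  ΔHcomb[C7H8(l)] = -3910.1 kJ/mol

ΔH° = 325.2 kJ/mol

Using ΔH = Σ nΔHc°(reactants) − Σ nΔHc°(products):
= [2·(-3919.4)] − [5·(-393.5) + 8·(-285.8) + 1·(-3910.1)]
= 325.2 kJ/mol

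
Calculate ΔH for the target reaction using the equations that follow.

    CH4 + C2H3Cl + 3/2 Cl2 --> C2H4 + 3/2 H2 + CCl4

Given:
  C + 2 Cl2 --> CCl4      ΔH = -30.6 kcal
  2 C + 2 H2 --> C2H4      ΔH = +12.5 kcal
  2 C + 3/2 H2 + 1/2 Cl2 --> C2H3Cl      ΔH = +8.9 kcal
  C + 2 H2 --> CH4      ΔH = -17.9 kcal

ΔH = -9.1 kcal

equation 1 as written: -30.6 kcal
equation 2 as written: +12.5 kcal
equation 3 reversed: -8.9 kcal
equation 4 reversed: +17.9 kcal
By Hess's law, ΔH = (-30.6) + (+12.5) + (-8.9) + (+17.9) = -9.1 kcal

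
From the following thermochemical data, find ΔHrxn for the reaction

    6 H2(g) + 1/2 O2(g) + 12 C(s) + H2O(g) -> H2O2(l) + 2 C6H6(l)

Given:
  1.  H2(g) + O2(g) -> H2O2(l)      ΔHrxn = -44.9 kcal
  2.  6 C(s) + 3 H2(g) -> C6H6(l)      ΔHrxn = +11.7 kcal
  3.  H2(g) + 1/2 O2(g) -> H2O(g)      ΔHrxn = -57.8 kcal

eq. 1 as written: -44.9 kcal
eq. 2 × 2: (2)·(+11.7) = +23.4 kcal
eq. 3 reversed: +57.8 kcal
ΔHrxn = (-44.9) + (+23.4) + (+57.8) = 36.3 kcal

ΔHrxn = 36.3 kcal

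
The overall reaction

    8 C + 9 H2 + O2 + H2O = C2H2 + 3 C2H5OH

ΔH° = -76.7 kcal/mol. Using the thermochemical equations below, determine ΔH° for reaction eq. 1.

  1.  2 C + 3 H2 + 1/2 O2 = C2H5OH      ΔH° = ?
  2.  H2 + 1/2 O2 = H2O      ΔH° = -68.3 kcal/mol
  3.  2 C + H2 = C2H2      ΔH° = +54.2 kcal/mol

ΔH° = -66.4 kcal/mol

eq. 1 × 3: contributes 3·x
eq. 2 reversed: +68.3 kcal/mol
eq. 3 as written: +54.2 kcal/mol
-76.7 = (+68.3) + (+54.2) + 3·x
x = (-76.7 − (+122.5)) / (3) = -66.4 kcal/mol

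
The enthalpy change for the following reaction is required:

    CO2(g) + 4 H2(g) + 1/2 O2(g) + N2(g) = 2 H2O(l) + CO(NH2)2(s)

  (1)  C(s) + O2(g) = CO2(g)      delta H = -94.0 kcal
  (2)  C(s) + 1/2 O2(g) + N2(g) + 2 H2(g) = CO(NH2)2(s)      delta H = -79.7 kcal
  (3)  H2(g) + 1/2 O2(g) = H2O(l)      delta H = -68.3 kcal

(1) reversed: +94.0 kcal
(2) as written: -79.7 kcal
(3) × 2: (2)·(-68.3) = -136.6 kcal
Since enthalpy is a state function, delta H = (+94.0) + (-79.7) + (-136.6) = -122.3 kcal

delta H = -122.3 kcal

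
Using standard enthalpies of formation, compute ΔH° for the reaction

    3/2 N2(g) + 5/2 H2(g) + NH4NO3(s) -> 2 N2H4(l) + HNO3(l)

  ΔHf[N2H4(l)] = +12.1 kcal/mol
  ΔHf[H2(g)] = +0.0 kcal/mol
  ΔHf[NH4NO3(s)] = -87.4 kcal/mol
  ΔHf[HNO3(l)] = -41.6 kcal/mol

ΔH° = 70.0 kcal/mol

Products: 2·(+12.1) + 1·(-41.6) = -17.4
Reactants: 3/2·(+0.0) + 5/2·(+0.0) + 1·(-87.4) = -87.4
ΔH° = (-17.4) − (-87.4) = 70.0 kcal/mol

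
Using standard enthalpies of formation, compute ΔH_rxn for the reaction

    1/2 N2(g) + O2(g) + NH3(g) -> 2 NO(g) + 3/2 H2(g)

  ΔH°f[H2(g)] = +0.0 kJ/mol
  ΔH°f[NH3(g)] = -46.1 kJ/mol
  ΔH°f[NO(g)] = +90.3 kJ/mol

ΔH_rxn = 226.7 kJ/mol

ΔH°rxn = Σ nΔHf°(products) − Σ nΔHf°(reactants).
Products: 2·(+90.3) + 3/2·(+0.0) = +180.6
Reactants: 1/2·(+0.0) + 1·(+0.0) + 1·(-46.1) = -46.1
ΔH_rxn = (+180.6) − (-46.1) = 226.7 kJ/mol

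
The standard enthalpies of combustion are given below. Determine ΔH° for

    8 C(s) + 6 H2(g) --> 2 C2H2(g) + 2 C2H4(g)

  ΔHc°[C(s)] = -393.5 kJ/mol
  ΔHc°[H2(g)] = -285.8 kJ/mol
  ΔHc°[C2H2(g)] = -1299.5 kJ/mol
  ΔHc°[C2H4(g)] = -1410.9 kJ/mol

ΔH° = 558.0 kJ/mol

With combustion enthalpies, reactants minus products:
= [8·(-393.5) + 6·(-285.8)] − [2·(-1299.5) + 2·(-1410.9)]
= 558.0 kJ/mol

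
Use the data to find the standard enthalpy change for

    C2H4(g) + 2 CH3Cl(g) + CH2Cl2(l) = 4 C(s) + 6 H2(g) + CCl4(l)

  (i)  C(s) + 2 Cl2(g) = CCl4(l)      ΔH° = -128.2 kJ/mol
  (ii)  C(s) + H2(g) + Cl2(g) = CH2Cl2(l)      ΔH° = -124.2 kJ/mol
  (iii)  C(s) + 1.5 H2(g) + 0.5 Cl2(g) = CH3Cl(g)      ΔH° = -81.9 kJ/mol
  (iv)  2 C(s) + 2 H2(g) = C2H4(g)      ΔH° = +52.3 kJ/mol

(i) as written: -128.2 kJ/mol
(ii) reversed: +124.2 kJ/mol
(iii) reversed and × 2: (-2)·(-81.9) = +163.8 kJ/mol
(iv) reversed: -52.3 kJ/mol
ΔH° = (-128.2) + (+124.2) + (+163.8) + (-52.3) = 107.5 kJ/mol

ΔH° = 107.5 kJ/mol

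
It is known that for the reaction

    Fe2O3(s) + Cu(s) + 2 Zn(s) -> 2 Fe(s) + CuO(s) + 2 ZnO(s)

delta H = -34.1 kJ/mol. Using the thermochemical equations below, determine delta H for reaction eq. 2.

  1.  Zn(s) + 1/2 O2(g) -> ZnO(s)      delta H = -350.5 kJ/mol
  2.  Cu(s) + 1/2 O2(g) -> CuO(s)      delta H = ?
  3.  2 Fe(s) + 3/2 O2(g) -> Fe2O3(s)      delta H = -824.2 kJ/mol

eq. 1 × 2: (2)·(-350.5) = -701.0 kJ/mol
eq. 2 as written: contributes x
eq. 3 reversed: +824.2 kJ/mol
-34.1 = (-701.0) + (+824.2) + x
x = (-34.1 − (+123.2)) / (1) = -157.3 kJ/mol

delta H = -157.3 kJ/mol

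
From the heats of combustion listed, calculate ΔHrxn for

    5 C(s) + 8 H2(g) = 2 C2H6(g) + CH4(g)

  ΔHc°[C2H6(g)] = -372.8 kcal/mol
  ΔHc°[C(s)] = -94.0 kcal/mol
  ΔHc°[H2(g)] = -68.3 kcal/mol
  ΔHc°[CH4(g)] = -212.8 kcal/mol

ΔHrxn = -58.0 kcal/mol

With combustion enthalpies, reactants minus products:
= [5·(-94.0) + 8·(-68.3)] − [2·(-372.8) + 1·(-212.8)]
= -58.0 kcal/mol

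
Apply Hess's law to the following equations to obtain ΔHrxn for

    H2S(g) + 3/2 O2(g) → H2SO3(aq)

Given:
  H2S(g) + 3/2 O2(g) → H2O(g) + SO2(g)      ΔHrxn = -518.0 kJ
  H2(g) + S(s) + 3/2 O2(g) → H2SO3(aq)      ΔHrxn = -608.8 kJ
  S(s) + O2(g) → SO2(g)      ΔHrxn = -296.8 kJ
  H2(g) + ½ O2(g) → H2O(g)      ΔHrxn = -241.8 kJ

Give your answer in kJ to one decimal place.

ΔHrxn = -588.2 kJ

equation 1 as written (H2S(g) already on the reactant side): -518.0 kJ
equation 2 as written (H2SO3(aq) already on the product side): -608.8 kJ
equation 3 reversed: +296.8 kJ
equation 4 reversed: +241.8 kJ
By Hess's law, ΔHrxn = (1)·(-518.0) + (1)·(-608.8) + (-1)·(-296.8) + (-1)·(-241.8) = -588.2 kJ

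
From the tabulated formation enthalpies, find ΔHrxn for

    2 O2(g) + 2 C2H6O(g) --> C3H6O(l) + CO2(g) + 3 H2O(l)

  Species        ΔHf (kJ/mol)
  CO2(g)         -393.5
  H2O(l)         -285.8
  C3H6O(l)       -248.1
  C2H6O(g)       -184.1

ΔHrxn = -1130.8 kJ/mol

ΔH°rxn = Σ nΔHf°(products) − Σ nΔHf°(reactants).
Products: 1·(-248.1) + 1·(-393.5) + 3·(-285.8) = -1499.0
Reactants: 2·(+0.0) + 2·(-184.1) = -368.2
ΔHrxn = (-1499.0) − (-368.2) = -1130.8 kJ/mol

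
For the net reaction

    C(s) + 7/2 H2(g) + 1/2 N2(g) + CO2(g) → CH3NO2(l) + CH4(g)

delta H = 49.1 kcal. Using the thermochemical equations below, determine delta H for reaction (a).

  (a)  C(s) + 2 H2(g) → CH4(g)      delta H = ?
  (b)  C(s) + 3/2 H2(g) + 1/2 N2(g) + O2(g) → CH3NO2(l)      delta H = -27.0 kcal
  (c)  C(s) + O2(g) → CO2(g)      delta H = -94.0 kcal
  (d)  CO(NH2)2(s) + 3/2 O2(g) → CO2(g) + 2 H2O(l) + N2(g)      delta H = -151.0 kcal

delta H = -17.9 kcal

(a) as written (CH4(g) already on the product side): contributes x
(b) as written (CH3NO2(l) already on the product side): -27.0 kcal
(c) reversed: +94.0 kcal
(d): not needed (H2O(l) appears nowhere else).
+49.1 = (-27.0) + (+94.0) + x
x = (+49.1 − (+67.0)) / (1) = -17.9 kcal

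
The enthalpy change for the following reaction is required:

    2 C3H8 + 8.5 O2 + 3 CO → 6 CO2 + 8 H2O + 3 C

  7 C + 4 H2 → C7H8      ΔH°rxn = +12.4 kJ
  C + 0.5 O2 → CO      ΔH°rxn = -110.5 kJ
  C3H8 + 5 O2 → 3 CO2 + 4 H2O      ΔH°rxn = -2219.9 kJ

ΔH°rxn = -4108.3 kJ

equation 1: not needed (C7H8 appears nowhere else).
equation 2 reversed and × 3 (reverse to put CO on the reactant side; ×3 to match 3 CO in the target): (-3)·(-110.5) = +331.5 kJ
equation 3 × 2 (×2 to match 2 C3H8 in the target): (2)·(-2219.9) = -4439.8 kJ
Summing the manipulated equations, ΔH°rxn = (+331.5) + (-4439.8) = -4108.3 kJ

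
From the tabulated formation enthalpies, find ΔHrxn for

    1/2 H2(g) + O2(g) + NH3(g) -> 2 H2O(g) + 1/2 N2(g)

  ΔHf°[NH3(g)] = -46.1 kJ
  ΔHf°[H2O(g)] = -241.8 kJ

ΔHrxn = -437.5 kJ

Products: 2·(-241.8) + 1/2·(+0.0) = -483.6
Reactants: 1/2·(+0.0) + 1·(+0.0) + 1·(-46.1) = -46.1
ΔHrxn = (-483.6) − (-46.1) = -437.5 kJ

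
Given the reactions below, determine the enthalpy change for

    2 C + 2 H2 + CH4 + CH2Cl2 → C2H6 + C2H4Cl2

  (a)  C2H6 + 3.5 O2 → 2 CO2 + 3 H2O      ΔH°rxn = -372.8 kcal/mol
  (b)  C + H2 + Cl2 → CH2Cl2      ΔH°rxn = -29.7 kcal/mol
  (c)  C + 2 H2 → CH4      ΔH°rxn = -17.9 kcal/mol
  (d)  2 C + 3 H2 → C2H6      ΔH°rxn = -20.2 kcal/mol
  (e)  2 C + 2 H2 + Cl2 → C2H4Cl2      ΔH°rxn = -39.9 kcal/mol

(a): not needed.
(b) reversed: +29.7 kcal/mol
(c) reversed: +17.9 kcal/mol
(d) as written: -20.2 kcal/mol
(e) as written: -39.9 kcal/mol
ΔH°rxn = (-1)·(-29.7) + (-1)·(-17.9) + (1)·(-20.2) + (1)·(-39.9) = -12.5 kcal/mol

ΔH°rxn = -12.5 kcal/mol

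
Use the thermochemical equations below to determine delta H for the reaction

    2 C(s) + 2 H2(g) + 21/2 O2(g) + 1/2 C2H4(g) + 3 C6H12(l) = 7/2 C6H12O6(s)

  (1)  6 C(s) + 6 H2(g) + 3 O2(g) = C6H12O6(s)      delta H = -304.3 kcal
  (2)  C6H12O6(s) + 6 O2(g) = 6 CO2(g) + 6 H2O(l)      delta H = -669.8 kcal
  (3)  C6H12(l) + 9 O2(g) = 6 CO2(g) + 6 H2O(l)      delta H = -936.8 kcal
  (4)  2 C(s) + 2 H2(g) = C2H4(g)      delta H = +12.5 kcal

delta H = -959.4 kcal

(1) × 1/2: (1/2)·(-304.3) = -152.15 kcal
(2) reversed and × 3: (-3)·(-669.8) = +2009.4 kcal
(3) × 3 (×3 to match 3 C6H12(l) in the target): (3)·(-936.8) = -2810.4 kcal
(4) reversed and × 1/2 (C2H4(g) must end up as a reactant; scale by 1/2 for the 1/2 C2H4(g)): (-1/2)·(+12.5) = -6.25 kcal
Summing the manipulated equations, delta H = (-152.15) + (+2009.4) + (-2810.4) + (-6.25) = -959.4 kcal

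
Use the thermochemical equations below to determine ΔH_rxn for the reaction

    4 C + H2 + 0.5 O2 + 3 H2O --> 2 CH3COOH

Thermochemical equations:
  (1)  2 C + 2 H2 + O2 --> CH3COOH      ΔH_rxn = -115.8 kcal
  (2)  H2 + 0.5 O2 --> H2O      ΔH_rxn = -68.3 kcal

(1) × 2 (scale by 2 for the 2 CH3COOH): (2)·(-115.8) = -231.6 kcal
(2) reversed and × 3 (reverse to put H2O on the reactant side; scale by 3 for the 3 H2O): (-3)·(-68.3) = +204.9 kcal
ΔH_rxn = (2)·(-115.8) + (-3)·(-68.3) = -26.7 kcal

ΔH_rxn = -26.7 kcal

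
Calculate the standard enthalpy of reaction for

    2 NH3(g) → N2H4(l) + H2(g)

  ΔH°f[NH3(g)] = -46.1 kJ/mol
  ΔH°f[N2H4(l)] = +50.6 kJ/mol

Products: 1·(+50.6) + 1·(+0.0) = +50.6
Reactants: 2·(-46.1) = -92.2
ΔHrxn = (+50.6) − (-92.2) = 142.8 kJ/mol

ΔHrxn = 142.8 kJ/mol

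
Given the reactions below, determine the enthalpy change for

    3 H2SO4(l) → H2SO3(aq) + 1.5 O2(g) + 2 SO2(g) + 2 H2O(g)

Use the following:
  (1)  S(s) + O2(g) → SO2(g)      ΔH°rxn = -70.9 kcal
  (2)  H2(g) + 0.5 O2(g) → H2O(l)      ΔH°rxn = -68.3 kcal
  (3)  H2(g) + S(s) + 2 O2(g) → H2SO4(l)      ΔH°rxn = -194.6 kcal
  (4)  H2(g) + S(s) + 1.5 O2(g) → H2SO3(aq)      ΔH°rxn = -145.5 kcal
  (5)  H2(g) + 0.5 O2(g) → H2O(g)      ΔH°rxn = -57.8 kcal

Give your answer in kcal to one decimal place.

(1) × 2 (scale by 2 for the 2 SO2(g)): (2)·(-70.9) = -141.8 kcal
(2): not needed (H2O(l) appears nowhere else).
(3) reversed and × 3 (H2SO4(l) must end up as a reactant; scale by 3 for the 3 H2SO4(l)): (-3)·(-194.6) = +583.8 kcal
(4) as written (H2SO3(aq) already on the product side): -145.5 kcal
(5) × 2 (scale by 2 for the 2 H2O(g)): (2)·(-57.8) = -115.6 kcal
ΔH°rxn = (-141.8) + (+583.8) + (-145.5) + (-115.6) = 180.9 kcal

ΔH°rxn = 180.9 kcal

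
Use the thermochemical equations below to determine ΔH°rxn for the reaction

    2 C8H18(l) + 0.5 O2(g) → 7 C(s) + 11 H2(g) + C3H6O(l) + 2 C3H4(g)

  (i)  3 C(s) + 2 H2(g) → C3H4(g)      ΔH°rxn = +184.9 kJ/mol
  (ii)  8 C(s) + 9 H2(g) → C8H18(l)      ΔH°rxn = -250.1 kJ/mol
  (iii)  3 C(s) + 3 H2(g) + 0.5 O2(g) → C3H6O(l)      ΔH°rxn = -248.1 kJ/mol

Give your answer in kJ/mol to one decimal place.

ΔH°rxn = 621.9 kJ/mol

(i) × 2: (2)·(+184.9) = +369.8 kJ/mol
(ii) reversed and × 2: (-2)·(-250.1) = +500.2 kJ/mol
(iii) as written: -248.1 kJ/mol
Since enthalpy is a state function, ΔH°rxn = (+369.8) + (+500.2) + (-248.1) = 621.9 kJ/mol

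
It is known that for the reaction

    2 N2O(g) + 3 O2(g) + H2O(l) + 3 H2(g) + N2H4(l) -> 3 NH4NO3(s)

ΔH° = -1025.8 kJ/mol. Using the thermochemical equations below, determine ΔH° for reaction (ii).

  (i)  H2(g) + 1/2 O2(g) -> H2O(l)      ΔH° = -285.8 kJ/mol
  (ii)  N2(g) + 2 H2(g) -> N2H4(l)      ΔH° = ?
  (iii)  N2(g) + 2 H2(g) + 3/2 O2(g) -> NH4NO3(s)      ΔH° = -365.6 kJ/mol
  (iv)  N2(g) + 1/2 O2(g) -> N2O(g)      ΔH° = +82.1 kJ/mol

ΔH° = 50.6 kJ/mol

(i) reversed: +285.8 kJ/mol
(ii) reversed: contributes −x
(iii) × 3: (3)·(-365.6) = -1096.8 kJ/mol
(iv) reversed and × 2: (-2)·(+82.1) = -164.2 kJ/mol
-1025.8 = (+285.8) + (-1096.8) + (-164.2) − x
x = (-1025.8 − (-975.2)) / (-1) = 50.6 kJ/mol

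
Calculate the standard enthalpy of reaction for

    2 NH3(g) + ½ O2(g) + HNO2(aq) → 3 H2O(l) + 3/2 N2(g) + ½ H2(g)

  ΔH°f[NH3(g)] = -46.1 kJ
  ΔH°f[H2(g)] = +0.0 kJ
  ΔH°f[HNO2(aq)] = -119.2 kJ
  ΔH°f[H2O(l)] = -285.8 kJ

ΔH° = -646.0 kJ

ΔH°rxn = Σ nΔHf°(products) − Σ nΔHf°(reactants).
Products: 3·(-285.8) + 3/2·(+0.0) + 1/2·(+0.0) = -857.4
Reactants: 2·(-46.1) + 1/2·(+0.0) + 1·(-119.2) = -211.4
ΔH° = (-857.4) − (-211.4) = -646.0 kJ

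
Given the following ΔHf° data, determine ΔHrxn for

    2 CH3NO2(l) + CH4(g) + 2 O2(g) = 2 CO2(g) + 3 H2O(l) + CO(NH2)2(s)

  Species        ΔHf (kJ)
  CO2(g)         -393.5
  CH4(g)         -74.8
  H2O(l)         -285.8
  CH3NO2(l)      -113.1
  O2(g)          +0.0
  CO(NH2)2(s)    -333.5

Products: 2·(-393.5) + 3·(-285.8) + 1·(-333.5) = -1977.9
Reactants: 2·(-113.1) + 1·(-74.8) + 2·(+0.0) = -301.0
ΔHrxn = (-1977.9) − (-301.0) = -1676.9 kJ

ΔHrxn = -1676.9 kJ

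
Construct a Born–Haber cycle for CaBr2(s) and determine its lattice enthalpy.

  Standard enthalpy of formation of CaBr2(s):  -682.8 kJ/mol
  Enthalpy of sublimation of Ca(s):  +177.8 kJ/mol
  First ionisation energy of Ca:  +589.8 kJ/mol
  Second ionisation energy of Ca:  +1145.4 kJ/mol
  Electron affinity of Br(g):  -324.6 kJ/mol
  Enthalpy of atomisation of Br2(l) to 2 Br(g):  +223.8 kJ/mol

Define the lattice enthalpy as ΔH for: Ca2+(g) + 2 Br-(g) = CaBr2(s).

U = -2170.4 kJ/mol

ΔHf° = 1·ΔHsub + 1·(ΣIE) + 1·D(Br2) + 2·EA + U
-682.8 = 1·(+177.8) + 1·(+1735.2) + 1·(+223.8) + 2·(-324.6) + U
U = -682.8 − (+1487.6) = -2170.4 kJ/mol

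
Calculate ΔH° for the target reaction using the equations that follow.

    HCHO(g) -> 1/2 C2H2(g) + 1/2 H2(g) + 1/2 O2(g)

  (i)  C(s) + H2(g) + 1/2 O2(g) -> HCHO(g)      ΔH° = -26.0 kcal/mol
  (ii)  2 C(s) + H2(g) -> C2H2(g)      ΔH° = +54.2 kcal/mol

(i) reversed (HCHO(g) must end up as a reactant): +26.0 kcal/mol
(ii) × 1/2 (scale by 1/2 for the 1/2 C2H2(g)): (1/2)·(+54.2) = +27.1 kcal/mol
ΔH° = (+26.0) + (+27.1) = 53.1 kcal/mol

ΔH° = 53.1 kcal/mol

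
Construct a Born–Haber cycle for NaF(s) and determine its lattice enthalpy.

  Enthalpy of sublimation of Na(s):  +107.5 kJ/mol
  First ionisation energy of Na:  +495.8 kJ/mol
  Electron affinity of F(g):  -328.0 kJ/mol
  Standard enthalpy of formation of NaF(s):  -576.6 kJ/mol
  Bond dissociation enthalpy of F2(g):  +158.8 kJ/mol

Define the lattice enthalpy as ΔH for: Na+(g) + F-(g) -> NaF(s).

U = -931.3 kJ/mol

ΔHf° = 1·ΔHsub + 1·(ΣIE) + 1/2·D(F2) + 1·EA + U
-576.6 = 1·(+107.5) + 1·(+495.8) + 1/2·(+158.8) + 1·(-328.0) + U
U = -576.6 − (+354.7) = -931.3 kJ/mol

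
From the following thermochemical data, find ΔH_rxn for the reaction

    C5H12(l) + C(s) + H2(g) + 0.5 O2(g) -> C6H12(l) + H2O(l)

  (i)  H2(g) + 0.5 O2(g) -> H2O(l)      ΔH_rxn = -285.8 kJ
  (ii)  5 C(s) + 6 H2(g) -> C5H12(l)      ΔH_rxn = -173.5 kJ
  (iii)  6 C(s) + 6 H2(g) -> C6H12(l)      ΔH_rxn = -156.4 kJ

ΔH_rxn = -268.7 kJ

(i) as written (H2O(l) already on the product side): -285.8 kJ
(ii) reversed (C5H12(l) must end up as a reactant): +173.5 kJ
(iii) as written (C6H12(l) already on the product side): -156.4 kJ
ΔH_rxn = (-285.8) + (+173.5) + (-156.4) = -268.7 kJ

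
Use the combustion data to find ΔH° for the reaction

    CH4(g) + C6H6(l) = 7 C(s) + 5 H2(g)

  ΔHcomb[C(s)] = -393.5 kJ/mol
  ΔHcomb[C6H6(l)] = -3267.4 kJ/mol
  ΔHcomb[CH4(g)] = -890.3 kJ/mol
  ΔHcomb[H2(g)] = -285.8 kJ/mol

ΔH° = 25.8 kJ/mol

Using ΔH = Σ nΔHc°(reactants) − Σ nΔHc°(products):
= [1·(-890.3) + 1·(-3267.4)] − [7·(-393.5) + 5·(-285.8)]
= 25.8 kJ/mol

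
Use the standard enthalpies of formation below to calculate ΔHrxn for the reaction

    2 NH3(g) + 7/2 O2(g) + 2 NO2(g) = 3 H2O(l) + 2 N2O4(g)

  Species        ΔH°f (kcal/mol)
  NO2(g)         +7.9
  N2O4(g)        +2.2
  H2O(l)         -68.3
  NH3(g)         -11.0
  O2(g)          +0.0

ΔH°rxn = Σ nΔHf°(products) − Σ nΔHf°(reactants).
Products: 3·(-68.3) + 2·(+2.2) = -200.5
Reactants: 2·(-11.0) + 7/2·(+0.0) + 2·(+7.9) = -6.2
ΔHrxn = (-200.5) − (-6.2) = -194.3 kcal/mol

ΔHrxn = -194.3 kcal/mol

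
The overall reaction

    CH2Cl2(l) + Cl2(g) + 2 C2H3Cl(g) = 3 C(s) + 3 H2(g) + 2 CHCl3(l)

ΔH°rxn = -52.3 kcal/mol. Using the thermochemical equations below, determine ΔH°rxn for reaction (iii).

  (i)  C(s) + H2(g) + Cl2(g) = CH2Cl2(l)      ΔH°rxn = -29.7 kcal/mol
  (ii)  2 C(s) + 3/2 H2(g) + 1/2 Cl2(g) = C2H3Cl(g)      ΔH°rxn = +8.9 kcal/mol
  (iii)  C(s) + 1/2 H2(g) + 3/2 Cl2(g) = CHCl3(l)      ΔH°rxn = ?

ΔH°rxn = -32.1 kcal/mol

(i) reversed (CH2Cl2(l) must end up as a reactant): +29.7 kcal/mol
(ii) reversed and × 2 (C2H3Cl(g) must end up as a reactant; ×2 to match 2 C2H3Cl(g) in the target): (-2)·(+8.9) = -17.8 kcal/mol
(iii) × 2 (×2 to match 2 CHCl3(l) in the target): contributes 2·x
-52.3 = (+29.7) + (-17.8) + 2·x
x = (-52.3 − (+11.9)) / (2) = -32.1 kcal/mol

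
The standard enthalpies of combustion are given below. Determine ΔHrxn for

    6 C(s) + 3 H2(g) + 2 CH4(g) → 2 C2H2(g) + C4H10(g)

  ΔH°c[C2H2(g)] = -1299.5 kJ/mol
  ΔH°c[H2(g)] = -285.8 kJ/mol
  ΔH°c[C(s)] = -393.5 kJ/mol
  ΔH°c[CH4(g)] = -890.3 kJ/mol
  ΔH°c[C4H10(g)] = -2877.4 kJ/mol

ΔHrxn = 477.4 kJ/mol

Using ΔH = Σ nΔHc°(reactants) − Σ nΔHc°(products):
= [6·(-393.5) + 3·(-285.8) + 2·(-890.3)] − [2·(-1299.5) + 1·(-2877.4)]
= 477.4 kJ/mol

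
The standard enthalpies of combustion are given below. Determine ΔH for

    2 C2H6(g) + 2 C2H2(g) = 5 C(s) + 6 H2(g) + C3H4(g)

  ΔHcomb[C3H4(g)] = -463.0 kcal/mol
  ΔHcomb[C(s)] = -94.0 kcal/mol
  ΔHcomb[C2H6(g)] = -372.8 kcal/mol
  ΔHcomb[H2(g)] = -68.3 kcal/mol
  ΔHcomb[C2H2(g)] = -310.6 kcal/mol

Using ΔH = Σ nΔHc°(reactants) − Σ nΔHc°(products):
= [2·(-372.8) + 2·(-310.6)] − [5·(-94.0) + 6·(-68.3) + 1·(-463.0)]
= -24.0 kcal/mol

ΔH = -24.0 kcal/mol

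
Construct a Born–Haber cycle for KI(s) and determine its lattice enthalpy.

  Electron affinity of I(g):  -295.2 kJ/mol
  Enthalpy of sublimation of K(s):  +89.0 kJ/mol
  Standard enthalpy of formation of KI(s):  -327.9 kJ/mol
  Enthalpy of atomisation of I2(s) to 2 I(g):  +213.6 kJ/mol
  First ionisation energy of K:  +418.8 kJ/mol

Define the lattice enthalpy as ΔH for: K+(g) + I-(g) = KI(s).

ΔHf° = 1·ΔHsub + 1·(ΣIE) + 1/2·D(I2) + 1·EA + U
-327.9 = 1·(+89.0) + 1·(+418.8) + 1/2·(+213.6) + 1·(-295.2) + U
U = -327.9 − (+319.4) = -647.3 kJ/mol

U = -647.3 kJ/mol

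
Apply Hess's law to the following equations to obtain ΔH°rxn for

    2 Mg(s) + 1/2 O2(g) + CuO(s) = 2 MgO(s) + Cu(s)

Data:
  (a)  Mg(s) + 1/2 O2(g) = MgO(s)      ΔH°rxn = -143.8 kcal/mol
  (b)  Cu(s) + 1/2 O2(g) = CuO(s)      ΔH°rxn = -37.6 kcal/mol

ΔH°rxn = -250.0 kcal/mol

(a) × 2: (2)·(-143.8) = -287.6 kcal/mol
(b) reversed: +37.6 kcal/mol
Combining the equations, ΔH°rxn = (2)·(-143.8) + (-1)·(-37.6) = -250.0 kcal/mol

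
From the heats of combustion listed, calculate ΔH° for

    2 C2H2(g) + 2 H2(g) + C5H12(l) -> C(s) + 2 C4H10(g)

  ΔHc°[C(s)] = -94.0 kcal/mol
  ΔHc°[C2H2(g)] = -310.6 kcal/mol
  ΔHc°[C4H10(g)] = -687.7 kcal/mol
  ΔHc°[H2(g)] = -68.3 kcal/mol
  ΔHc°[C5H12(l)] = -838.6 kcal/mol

ΔH° = -127.0 kcal/mol

Using ΔH = Σ nΔHc°(reactants) − Σ nΔHc°(products):
= [2·(-310.6) + 2·(-68.3) + 1·(-838.6)] − [1·(-94.0) + 2·(-687.7)]
= -127.0 kcal/mol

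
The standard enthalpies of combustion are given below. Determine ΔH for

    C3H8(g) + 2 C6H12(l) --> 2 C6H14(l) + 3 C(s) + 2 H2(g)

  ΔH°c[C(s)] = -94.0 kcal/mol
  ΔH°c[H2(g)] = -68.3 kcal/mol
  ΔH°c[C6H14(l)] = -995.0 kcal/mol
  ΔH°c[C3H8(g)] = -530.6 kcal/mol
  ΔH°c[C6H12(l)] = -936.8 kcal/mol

ΔH = 4.4 kcal/mol

Using ΔH = Σ nΔHc°(reactants) − Σ nΔHc°(products):
= [1·(-530.6) + 2·(-936.8)] − [2·(-995.0) + 3·(-94.0) + 2·(-68.3)]
= 4.4 kcal/mol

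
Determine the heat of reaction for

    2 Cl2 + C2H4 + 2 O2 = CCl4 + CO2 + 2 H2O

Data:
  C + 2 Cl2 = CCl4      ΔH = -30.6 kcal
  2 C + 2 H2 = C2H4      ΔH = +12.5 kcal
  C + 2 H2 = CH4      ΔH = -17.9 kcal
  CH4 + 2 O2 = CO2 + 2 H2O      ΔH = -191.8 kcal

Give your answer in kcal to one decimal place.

ΔH = -252.8 kcal

equation 1 as written: -30.6 kcal
equation 2 reversed: -12.5 kcal
equation 3 as written: -17.9 kcal
equation 4 as written: -191.8 kcal
Combining the equations, ΔH = (-30.6) + (-12.5) + (-17.9) + (-191.8) = -252.8 kcal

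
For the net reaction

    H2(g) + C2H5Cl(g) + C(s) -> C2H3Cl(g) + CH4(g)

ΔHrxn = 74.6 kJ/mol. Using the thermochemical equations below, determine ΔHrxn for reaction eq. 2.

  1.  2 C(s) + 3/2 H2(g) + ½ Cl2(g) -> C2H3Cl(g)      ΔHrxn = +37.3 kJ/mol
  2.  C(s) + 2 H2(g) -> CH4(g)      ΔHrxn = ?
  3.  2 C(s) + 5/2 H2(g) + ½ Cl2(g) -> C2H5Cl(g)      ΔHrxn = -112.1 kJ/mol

eq. 1 as written: +37.3 kJ/mol
eq. 2 as written: contributes x
eq. 3 reversed: +112.1 kJ/mol
+74.6 = (+37.3) + (+112.1) + x
x = (+74.6 − (+149.4)) / (1) = -74.8 kJ/mol

ΔHrxn = -74.8 kJ/mol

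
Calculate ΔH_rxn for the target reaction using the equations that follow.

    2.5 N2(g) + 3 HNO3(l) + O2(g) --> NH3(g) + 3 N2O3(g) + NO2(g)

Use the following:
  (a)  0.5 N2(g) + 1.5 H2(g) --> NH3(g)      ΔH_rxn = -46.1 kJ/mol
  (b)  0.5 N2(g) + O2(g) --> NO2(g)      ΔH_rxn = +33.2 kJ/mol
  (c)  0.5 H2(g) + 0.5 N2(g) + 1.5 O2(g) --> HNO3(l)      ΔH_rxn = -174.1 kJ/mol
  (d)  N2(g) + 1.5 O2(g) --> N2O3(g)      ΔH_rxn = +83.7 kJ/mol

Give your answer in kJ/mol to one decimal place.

(a) as written: -46.1 kJ/mol
(b) as written: +33.2 kJ/mol
(c) reversed and × 3: (-3)·(-174.1) = +522.3 kJ/mol
(d) × 3: (3)·(+83.7) = +251.1 kJ/mol
ΔH_rxn = (1)·(-46.1) + (1)·(+33.2) + (-3)·(-174.1) + (3)·(+83.7) = 760.5 kJ/mol

ΔH_rxn = 760.5 kJ/mol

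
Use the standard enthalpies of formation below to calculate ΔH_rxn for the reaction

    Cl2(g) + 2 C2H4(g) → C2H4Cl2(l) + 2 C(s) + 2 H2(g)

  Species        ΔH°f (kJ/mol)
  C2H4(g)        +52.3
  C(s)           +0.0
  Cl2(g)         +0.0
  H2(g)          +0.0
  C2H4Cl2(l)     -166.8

ΔH°rxn = Σ nΔHf°(products) − Σ nΔHf°(reactants).
Products: 1·(-166.8) + 2·(+0.0) + 2·(+0.0) = -166.8
Reactants: 1·(+0.0) + 2·(+52.3) = +104.6
ΔH_rxn = (-166.8) − (+104.6) = -271.4 kJ/mol

ΔH_rxn = -271.4 kJ/mol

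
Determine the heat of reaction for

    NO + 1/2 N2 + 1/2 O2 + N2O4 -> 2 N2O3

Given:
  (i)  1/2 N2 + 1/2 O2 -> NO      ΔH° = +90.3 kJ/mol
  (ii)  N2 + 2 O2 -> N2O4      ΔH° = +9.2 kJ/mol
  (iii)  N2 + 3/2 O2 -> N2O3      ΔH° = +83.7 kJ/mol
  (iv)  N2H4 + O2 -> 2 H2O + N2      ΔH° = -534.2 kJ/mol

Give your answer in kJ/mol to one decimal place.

(i) reversed (reverse to put NO on the reactant side): -90.3 kJ/mol
(ii) reversed (N2O4 must end up as a reactant): -9.2 kJ/mol
(iii) × 2 (×2 to match 2 N2O3 in the target): (2)·(+83.7) = +167.4 kJ/mol
(iv): not needed (H2O appears nowhere else).
ΔH° = (-90.3) + (-9.2) + (+167.4) = 67.9 kJ/mol

ΔH° = 67.9 kJ/mol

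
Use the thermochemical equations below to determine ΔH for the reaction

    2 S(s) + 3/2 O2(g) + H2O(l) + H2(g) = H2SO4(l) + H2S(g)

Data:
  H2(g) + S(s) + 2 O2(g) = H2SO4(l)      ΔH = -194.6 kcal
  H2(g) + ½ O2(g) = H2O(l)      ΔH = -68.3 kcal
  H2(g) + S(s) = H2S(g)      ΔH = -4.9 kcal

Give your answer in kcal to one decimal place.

equation 1 as written: -194.6 kcal
equation 2 reversed: +68.3 kcal
equation 3 as written: -4.9 kcal
Since enthalpy is a state function, ΔH = (1)·(-194.6) + (-1)·(-68.3) + (1)·(-4.9) = -131.2 kcal

ΔH = -131.2 kcal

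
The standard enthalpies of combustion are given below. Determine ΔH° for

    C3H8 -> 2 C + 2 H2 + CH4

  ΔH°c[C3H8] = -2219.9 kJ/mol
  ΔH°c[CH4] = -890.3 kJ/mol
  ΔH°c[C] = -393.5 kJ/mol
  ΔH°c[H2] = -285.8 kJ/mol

ΔH° = 29.0 kJ/mol

Using ΔH = Σ nΔHc°(reactants) − Σ nΔHc°(products):
= [1·(-2219.9)] − [2·(-393.5) + 2·(-285.8) + 1·(-890.3)]
= 29.0 kJ/mol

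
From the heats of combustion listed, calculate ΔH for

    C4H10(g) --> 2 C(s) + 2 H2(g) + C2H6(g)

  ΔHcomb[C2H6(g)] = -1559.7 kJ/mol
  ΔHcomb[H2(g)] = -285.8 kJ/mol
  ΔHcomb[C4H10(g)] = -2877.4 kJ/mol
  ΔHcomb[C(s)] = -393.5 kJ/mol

Using ΔH = Σ nΔHc°(reactants) − Σ nΔHc°(products):
= [1·(-2877.4)] − [2·(-393.5) + 2·(-285.8) + 1·(-1559.7)]
= 40.9 kJ/mol

ΔH = 40.9 kJ/mol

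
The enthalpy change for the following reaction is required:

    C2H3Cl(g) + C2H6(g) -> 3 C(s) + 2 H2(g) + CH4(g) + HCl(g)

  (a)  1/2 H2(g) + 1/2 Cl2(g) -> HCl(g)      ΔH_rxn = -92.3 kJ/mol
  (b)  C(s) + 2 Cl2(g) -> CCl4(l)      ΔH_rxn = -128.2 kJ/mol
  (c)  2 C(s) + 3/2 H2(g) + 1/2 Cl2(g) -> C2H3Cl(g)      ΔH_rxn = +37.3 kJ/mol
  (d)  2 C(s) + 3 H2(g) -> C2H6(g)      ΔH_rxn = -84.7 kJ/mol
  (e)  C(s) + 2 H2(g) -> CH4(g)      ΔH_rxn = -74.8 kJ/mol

(a) as written: -92.3 kJ/mol
(b): not needed.
(c) reversed: -37.3 kJ/mol
(d) reversed: +84.7 kJ/mol
(e) as written: -74.8 kJ/mol
ΔH_rxn = (1)·(-92.3) + (-1)·(+37.3) + (-1)·(-84.7) + (1)·(-74.8) = -119.7 kJ/mol

ΔH_rxn = -119.7 kJ/mol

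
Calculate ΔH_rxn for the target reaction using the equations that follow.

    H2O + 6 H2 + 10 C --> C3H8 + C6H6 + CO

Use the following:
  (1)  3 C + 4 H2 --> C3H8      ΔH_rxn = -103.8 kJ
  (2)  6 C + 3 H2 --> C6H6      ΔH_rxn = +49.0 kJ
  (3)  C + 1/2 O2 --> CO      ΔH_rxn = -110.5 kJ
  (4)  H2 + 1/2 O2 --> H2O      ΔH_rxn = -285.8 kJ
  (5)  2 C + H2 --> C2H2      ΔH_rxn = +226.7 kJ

ΔH_rxn = 120.5 kJ

(1) as written (C3H8 already on the product side): -103.8 kJ
(2) as written (C6H6 already on the product side): +49.0 kJ
(3) as written (CO already on the product side): -110.5 kJ
(4) reversed (reverse to put H2O on the reactant side): +285.8 kJ
(5): not needed (C2H2 appears nowhere else).
By Hess's law, ΔH_rxn = (1)·(-103.8) + (1)·(+49.0) + (1)·(-110.5) + (-1)·(-285.8) = 120.5 kJ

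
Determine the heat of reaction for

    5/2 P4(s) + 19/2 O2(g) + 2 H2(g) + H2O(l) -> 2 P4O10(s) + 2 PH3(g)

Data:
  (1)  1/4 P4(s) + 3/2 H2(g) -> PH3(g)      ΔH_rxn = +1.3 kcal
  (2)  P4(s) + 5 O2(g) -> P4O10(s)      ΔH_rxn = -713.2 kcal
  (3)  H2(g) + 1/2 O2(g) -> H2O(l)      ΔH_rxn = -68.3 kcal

ΔH_rxn = -1355.5 kcal

(1) × 2: (2)·(+1.3) = +2.6 kcal
(2) × 2: (2)·(-713.2) = -1426.4 kcal
(3) reversed: +68.3 kcal
ΔH_rxn = (2)·(+1.3) + (2)·(-713.2) + (-1)·(-68.3) = -1355.5 kcal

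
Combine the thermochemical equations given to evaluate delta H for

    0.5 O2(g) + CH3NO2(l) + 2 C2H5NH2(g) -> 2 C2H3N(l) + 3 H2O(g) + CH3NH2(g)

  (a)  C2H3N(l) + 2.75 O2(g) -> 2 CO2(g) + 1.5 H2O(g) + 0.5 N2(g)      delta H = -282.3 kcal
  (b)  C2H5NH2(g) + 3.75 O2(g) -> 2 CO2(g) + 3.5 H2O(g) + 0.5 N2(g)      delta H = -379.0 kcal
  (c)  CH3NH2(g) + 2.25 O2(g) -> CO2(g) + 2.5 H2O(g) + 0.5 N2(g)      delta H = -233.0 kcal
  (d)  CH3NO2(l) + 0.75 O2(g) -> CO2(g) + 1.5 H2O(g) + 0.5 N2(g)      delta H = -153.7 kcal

delta H = -114.1 kcal

(a) reversed and × 2: (-2)·(-282.3) = +564.6 kcal
(b) × 2: (2)·(-379.0) = -758.0 kcal
(c) reversed: +233.0 kcal
(d) as written: -153.7 kcal
Combining the equations, delta H = (+564.6) + (-758.0) + (+233.0) + (-153.7) = -114.1 kcal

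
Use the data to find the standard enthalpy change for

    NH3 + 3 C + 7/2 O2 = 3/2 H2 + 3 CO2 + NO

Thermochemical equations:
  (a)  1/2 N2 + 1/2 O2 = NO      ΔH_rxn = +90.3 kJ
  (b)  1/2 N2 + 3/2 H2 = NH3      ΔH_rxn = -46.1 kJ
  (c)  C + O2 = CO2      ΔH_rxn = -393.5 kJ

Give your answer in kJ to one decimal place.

ΔH_rxn = -1044.1 kJ

(a) as written (NO already on the product side): +90.3 kJ
(b) reversed (NH3 must end up as a reactant): +46.1 kJ
(c) × 3 (scale by 3 for the 3 CO2): (3)·(-393.5) = -1180.5 kJ
Summing the manipulated equations, ΔH_rxn = (1)·(+90.3) + (-1)·(-46.1) + (3)·(-393.5) = -1044.1 kJ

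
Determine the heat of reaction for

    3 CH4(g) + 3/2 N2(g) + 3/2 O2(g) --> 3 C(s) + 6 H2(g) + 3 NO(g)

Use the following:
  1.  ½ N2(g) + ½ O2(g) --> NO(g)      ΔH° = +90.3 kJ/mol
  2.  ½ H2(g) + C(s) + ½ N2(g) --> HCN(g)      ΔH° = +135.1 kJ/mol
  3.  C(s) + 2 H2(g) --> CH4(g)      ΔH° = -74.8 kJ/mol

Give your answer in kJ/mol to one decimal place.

ΔH° = 495.3 kJ/mol

eq. 1 × 3: (3)·(+90.3) = +270.9 kJ/mol
eq. 2: not needed.
eq. 3 reversed and × 3: (-3)·(-74.8) = +224.4 kJ/mol
Combining the equations, ΔH° = (+270.9) + (+224.4) = 495.3 kJ/mol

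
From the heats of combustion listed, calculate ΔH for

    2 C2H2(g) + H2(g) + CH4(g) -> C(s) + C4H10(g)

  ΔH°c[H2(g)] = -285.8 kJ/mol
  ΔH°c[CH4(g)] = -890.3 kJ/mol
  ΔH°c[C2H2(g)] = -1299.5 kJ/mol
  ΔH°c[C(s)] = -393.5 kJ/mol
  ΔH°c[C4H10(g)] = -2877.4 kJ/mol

ΔH = -504.2 kJ/mol

With combustion enthalpies, reactants minus products:
= [2·(-1299.5) + 1·(-285.8) + 1·(-890.3)] − [1·(-393.5) + 1·(-2877.4)]
= -504.2 kJ/mol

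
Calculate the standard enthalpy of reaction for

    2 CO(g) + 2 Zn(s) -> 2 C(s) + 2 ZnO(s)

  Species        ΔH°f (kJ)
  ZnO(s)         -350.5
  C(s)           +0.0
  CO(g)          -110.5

ΔH° = -480.0 kJ

Products: 2·(+0.0) + 2·(-350.5) = -701.0
Reactants: 2·(-110.5) + 2·(+0.0) = -221.0
ΔH° = (-701.0) − (-221.0) = -480.0 kJ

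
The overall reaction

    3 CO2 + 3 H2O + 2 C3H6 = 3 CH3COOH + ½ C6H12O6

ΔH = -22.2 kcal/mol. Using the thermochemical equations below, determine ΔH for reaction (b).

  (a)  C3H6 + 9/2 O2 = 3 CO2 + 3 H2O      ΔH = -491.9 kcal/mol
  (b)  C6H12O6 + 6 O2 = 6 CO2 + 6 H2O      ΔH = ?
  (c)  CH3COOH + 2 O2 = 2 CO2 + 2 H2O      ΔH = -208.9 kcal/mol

ΔH = -669.8 kcal/mol

(a) × 2: (2)·(-491.9) = -983.8 kcal/mol
(b) reversed and × 1/2: contributes −1/2·x
(c) reversed and × 3: (-3)·(-208.9) = +626.7 kcal/mol
-22.2 = (-983.8) + (+626.7) − 1/2·x
x = (-22.2 − (-357.1)) / (-1/2) = -669.8 kcal/mol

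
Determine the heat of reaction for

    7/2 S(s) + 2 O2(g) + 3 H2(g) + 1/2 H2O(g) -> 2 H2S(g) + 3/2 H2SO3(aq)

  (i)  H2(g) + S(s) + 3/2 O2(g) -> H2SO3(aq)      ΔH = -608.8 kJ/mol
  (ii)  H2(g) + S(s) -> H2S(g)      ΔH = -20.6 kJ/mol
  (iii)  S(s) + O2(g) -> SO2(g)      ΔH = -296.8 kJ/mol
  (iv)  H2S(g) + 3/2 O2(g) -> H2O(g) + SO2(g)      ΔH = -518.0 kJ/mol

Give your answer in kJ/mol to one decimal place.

ΔH = -833.5 kJ/mol

(i) × 3/2: (3/2)·(-608.8) = -913.2 kJ/mol
(ii) × 3/2: (3/2)·(-20.6) = -30.9 kJ/mol
(iii) × 1/2: (1/2)·(-296.8) = -148.4 kJ/mol
(iv) reversed and × 1/2: (-1/2)·(-518.0) = +259.0 kJ/mol
Combining the equations, ΔH = (3/2)·(-608.8) + (3/2)·(-20.6) + (1/2)·(-296.8) + (-1/2)·(-518.0) = -833.5 kJ/mol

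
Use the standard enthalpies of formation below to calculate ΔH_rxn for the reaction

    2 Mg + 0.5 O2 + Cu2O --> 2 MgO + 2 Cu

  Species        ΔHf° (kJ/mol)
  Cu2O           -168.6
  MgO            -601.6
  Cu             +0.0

ΔH_rxn = -1034.6 kJ/mol

Products: 2·(-601.6) + 2·(+0.0) = -1203.2
Reactants: 2·(+0.0) + 1/2·(+0.0) + 1·(-168.6) = -168.6
ΔH_rxn = (-1203.2) − (-168.6) = -1034.6 kJ/mol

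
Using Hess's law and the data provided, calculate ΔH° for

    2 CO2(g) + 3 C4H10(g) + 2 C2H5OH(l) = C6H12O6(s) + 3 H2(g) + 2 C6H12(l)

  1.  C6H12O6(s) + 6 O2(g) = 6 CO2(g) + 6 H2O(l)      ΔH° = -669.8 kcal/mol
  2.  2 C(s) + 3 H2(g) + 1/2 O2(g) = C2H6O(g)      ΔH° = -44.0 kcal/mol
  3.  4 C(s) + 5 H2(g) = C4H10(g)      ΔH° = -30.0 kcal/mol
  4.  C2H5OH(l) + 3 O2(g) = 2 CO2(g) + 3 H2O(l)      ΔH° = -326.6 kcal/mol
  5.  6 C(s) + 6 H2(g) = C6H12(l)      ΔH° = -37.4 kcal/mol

eq. 1 reversed (reverse to put C6H12O6(s) on the product side): +669.8 kcal/mol
eq. 2: not needed (C2H6O(g) appears nowhere else).
eq. 3 reversed and × 3 (reverse to put C4H10(g) on the reactant side; scale by 3 for the 3 C4H10(g)): (-3)·(-30.0) = +90.0 kcal/mol
eq. 4 × 2 (scale by 2 for the 2 C2H5OH(l)): (2)·(-326.6) = -653.2 kcal/mol
eq. 5 × 2 (×2 to match 2 C6H12(l) in the target): (2)·(-37.4) = -74.8 kcal/mol
Summing the manipulated equations, ΔH° = (-1)·(-669.8) + (-3)·(-30.0) + (2)·(-326.6) + (2)·(-37.4) = 31.8 kcal/mol

ΔH° = 31.8 kcal/mol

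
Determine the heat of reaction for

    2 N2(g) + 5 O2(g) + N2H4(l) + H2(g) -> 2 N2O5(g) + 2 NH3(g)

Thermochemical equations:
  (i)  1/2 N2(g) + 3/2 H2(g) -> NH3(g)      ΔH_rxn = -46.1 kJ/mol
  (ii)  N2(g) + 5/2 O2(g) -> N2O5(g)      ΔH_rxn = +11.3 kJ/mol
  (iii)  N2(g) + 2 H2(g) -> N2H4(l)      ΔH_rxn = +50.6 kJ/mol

(i) × 2 (×2 to match 2 NH3(g) in the target): (2)·(-46.1) = -92.2 kJ/mol
(ii) × 2 (scale by 2 for the 2 N2O5(g)): (2)·(+11.3) = +22.6 kJ/mol
(iii) reversed (reverse to put N2H4(l) on the reactant side): -50.6 kJ/mol
ΔH_rxn = (2)·(-46.1) + (2)·(+11.3) + (-1)·(+50.6) = -120.2 kJ/mol

ΔH_rxn = -120.2 kJ/mol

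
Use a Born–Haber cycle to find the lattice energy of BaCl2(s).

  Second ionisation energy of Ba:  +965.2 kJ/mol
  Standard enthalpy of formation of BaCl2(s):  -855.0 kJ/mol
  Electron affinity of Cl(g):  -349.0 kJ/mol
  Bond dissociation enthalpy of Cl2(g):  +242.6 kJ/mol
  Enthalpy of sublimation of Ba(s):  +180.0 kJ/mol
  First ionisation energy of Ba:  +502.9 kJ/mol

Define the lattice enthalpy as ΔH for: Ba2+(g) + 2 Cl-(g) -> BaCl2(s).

U = -2047.7 kJ/mol

ΔHf° = 1·ΔHsub + 1·(ΣIE) + 1·D(Cl2) + 2·EA + U
-855.0 = 1·(+180.0) + 1·(+1468.1) + 1·(+242.6) + 2·(-349.0) + U
U = -855.0 − (+1192.7) = -2047.7 kJ/mol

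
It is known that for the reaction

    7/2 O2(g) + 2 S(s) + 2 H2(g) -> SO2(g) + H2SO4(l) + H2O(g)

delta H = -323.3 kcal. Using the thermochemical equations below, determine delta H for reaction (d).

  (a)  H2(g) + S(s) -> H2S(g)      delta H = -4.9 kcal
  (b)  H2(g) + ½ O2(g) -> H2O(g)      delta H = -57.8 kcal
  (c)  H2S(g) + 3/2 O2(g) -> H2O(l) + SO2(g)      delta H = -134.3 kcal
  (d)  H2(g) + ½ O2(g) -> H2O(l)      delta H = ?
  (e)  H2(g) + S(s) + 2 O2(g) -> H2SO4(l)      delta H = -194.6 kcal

delta H = -68.3 kcal

(a) as written: -4.9 kcal
(b) as written (H2O(g) already on the product side): -57.8 kcal
(c) as written (SO2(g) already on the product side): -134.3 kcal
(d) reversed: contributes −x
(e) as written (H2SO4(l) already on the product side): -194.6 kcal
-323.3 = (-4.9) + (-57.8) + (-134.3) + (-194.6) − x
x = (-323.3 − (-391.6)) / (-1) = -68.3 kcal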